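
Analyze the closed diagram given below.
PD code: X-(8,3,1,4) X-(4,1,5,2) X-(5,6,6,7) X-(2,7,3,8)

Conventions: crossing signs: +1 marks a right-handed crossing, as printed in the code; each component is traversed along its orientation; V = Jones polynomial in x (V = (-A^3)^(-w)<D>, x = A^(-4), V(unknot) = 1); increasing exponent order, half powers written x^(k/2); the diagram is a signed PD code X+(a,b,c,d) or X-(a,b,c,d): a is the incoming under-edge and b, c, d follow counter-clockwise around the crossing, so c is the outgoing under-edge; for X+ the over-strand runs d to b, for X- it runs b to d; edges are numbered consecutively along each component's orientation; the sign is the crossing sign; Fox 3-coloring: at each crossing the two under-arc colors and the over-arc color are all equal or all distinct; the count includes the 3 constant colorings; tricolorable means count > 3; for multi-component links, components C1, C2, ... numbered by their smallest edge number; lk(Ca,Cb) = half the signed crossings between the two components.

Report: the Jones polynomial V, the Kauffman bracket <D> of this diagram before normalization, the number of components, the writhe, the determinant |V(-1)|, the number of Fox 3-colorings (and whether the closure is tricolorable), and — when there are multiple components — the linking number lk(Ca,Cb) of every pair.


V(x) = -x^-4 + x^-3 + x^-1
bracket: A^-8 + 1 - A^4, w = -4
1 component, writhe -4, over 4 crossings
det 3, colorings 9 of 3^4 — tricolorable
observation: det 3 = |V(-1)|; divisible by 3, so tricolorable


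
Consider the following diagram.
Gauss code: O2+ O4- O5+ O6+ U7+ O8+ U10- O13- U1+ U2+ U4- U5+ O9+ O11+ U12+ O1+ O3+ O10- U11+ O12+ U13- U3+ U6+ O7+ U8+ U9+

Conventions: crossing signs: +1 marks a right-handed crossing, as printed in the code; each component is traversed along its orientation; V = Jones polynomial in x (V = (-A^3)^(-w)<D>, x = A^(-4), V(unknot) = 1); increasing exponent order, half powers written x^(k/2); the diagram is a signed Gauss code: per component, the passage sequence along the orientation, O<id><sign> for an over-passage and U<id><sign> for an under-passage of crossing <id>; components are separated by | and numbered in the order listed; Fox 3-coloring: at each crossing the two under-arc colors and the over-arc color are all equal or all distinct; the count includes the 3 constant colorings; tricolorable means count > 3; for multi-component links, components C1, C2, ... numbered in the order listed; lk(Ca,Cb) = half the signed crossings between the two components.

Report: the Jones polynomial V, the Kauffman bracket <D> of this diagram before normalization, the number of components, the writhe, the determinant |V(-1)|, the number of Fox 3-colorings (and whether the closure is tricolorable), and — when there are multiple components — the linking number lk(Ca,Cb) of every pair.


Jones polynomial: V(x) = x^2 - x^3 + 3x^4 - 3x^5 + 4x^6 - 4x^7 + 2x^8 - 2x^9 + x^10
<D> = -A^-19 + 2A^-15 - 2A^-11 + 4A^-7 - 4A^-3 + 3A - 3A^5 + A^9 - A^13; writhe +7
components 1, writhe +7 (13 crossings)
3-colorings: 9 of 3^13, det 21 — tricolorable
note: V spans 8 powers of x: at least 8 crossings in any diagram


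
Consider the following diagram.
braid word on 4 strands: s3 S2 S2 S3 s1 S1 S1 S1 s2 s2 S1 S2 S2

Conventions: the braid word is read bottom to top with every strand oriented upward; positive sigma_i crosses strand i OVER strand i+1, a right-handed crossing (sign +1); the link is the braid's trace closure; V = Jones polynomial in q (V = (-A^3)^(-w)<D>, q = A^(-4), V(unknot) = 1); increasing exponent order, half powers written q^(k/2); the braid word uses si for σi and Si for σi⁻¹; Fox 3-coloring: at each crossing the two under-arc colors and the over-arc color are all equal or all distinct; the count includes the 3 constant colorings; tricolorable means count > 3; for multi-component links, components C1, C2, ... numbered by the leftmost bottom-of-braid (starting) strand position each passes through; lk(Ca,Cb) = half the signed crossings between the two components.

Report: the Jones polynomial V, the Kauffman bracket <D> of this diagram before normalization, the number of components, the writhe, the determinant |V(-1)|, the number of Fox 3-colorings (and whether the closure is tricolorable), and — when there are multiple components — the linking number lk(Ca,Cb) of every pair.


V = -q^-8 + q^-7 - 2q^-6 + 3q^-5 - 2q^-4 + 4q^-3 - q^-2 + 2q^-1
<D> = -2A^-11 + A^-7 - 4A^-3 + 2A - 3A^5 + 2A^9 - A^13 + A^17 (w = -5)
3 components over 13 crossings, w = -5
lk(C1,C2): 0
lk(C1,C3) = -1
linking number lk(C2,C3) = 0
3 Fox colorings among 3^13, |V(-1)| = 16: not tricolorable
why: the span of V is 7, within the link bound 13 + 3 - 1


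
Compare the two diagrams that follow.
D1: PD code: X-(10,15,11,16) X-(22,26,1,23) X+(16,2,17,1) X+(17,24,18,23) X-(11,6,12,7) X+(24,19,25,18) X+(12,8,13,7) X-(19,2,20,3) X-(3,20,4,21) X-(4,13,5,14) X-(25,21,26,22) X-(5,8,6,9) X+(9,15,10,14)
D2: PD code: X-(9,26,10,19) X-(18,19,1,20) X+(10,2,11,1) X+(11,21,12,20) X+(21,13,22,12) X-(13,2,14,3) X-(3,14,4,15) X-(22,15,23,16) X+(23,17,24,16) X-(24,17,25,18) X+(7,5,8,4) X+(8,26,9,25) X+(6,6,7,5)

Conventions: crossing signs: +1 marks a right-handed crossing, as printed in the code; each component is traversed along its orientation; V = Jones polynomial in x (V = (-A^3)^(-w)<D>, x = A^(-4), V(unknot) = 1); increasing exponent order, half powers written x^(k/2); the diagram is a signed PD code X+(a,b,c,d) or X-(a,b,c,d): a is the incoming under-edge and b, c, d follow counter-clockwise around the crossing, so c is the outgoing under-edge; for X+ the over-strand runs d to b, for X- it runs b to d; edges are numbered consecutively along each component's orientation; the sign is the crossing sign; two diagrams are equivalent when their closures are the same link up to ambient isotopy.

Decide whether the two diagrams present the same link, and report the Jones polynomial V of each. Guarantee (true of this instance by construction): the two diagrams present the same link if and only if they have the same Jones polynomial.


equivalent: yes
D1 (bracket A^-15 - A^-11 + 2A^-7 - A^-3 + 2A - A^5; 13 crossings at w = -3): V = x^(-7/2) - 2x^(-5/2) + x^(-3/2) - 2x^(-1/2) + x^(1/2) - x^(3/2)
V(D2) = x^(-7/2) - 2x^(-5/2) + x^(-3/2) - 2x^(-1/2) + x^(1/2) - x^(3/2)  [13 crossings, <D> = A^-3 - A + 2A^5 - A^9 + 2A^13 - A^17, w = +1]
observation: Reidemeister moves carry D1 (13 crossings) to D2 (13)


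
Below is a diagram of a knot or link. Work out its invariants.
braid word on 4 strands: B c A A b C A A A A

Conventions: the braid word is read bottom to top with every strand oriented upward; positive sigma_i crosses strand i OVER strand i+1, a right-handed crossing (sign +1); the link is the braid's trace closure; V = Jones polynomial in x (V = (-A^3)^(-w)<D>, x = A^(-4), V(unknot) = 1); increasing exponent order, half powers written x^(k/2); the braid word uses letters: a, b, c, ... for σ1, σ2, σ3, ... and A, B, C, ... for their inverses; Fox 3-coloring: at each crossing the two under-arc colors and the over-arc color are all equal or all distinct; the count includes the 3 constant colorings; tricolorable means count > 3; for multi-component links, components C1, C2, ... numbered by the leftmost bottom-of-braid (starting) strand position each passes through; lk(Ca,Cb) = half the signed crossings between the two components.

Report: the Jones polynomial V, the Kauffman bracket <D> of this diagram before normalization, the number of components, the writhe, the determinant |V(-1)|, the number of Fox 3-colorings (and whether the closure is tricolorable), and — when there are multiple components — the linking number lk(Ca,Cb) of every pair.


V(x) = -x^(-17/2) + x^(-15/2) - x^(-13/2) + x^(-11/2) - x^(-9/2) - x^(-5/2)
bracket: -A^-8 - 1 + A^4 - A^8 + A^12 - A^16, w = -6
2 components, writhe -6, over 10 crossings
lk(C1,C2) = -3
det 6, colorings 9 of 3^10 — tricolorable
observation: the 1 component pair carries total linking -3


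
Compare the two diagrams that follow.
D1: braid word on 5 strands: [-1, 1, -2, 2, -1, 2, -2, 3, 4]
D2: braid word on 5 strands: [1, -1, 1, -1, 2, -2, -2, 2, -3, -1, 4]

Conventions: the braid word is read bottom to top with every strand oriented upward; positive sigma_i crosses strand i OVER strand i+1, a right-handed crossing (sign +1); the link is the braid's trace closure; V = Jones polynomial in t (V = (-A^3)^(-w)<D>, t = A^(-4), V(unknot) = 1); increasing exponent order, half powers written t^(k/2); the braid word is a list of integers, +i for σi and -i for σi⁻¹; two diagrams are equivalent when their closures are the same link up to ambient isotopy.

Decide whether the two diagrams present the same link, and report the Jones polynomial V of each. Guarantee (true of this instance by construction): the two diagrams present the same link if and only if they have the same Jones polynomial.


equivalent: yes
D1 (bracket A + A^5; 9 crossings at w = +1): V = -t^(-1/2) - t^(1/2)
D2 (bracket A^-5 + A^-1; 11 crossings at w = -1): V = -t^(-1/2) - t^(1/2)
key observation: Markov moves rewrite D1 (9 crossings) into D2 (11)


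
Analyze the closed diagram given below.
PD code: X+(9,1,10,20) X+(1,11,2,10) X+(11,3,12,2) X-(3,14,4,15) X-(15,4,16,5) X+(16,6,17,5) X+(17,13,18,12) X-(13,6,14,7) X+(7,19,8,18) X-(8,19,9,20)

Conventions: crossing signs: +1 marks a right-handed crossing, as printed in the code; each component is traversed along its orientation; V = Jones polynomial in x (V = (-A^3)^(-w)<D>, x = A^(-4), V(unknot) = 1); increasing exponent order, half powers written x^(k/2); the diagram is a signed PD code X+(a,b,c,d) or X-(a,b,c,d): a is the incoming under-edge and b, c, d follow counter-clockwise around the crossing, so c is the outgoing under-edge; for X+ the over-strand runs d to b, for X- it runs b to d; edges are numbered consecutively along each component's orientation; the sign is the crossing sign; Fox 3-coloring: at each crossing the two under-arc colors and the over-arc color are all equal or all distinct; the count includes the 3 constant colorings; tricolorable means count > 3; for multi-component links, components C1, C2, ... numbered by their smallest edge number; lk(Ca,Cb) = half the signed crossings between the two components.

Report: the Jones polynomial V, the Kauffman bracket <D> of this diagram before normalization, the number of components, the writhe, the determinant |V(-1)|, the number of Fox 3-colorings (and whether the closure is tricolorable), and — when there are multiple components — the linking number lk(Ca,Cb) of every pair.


V = x^-1 - 1 + 2x - 2x^2 + 2x^3 - 2x^4 + x^5
<D> = A^-14 - 2A^-10 + 2A^-6 - 2A^-2 + 2A^2 - A^6 + A^10 (w = +2)
1 component over 10 crossings, w = +2
3 Fox colorings among 3^10, |V(-1)| = 11: not tricolorable
why: det 11 = |V(-1)|; not divisible by 3, so not tricolorable


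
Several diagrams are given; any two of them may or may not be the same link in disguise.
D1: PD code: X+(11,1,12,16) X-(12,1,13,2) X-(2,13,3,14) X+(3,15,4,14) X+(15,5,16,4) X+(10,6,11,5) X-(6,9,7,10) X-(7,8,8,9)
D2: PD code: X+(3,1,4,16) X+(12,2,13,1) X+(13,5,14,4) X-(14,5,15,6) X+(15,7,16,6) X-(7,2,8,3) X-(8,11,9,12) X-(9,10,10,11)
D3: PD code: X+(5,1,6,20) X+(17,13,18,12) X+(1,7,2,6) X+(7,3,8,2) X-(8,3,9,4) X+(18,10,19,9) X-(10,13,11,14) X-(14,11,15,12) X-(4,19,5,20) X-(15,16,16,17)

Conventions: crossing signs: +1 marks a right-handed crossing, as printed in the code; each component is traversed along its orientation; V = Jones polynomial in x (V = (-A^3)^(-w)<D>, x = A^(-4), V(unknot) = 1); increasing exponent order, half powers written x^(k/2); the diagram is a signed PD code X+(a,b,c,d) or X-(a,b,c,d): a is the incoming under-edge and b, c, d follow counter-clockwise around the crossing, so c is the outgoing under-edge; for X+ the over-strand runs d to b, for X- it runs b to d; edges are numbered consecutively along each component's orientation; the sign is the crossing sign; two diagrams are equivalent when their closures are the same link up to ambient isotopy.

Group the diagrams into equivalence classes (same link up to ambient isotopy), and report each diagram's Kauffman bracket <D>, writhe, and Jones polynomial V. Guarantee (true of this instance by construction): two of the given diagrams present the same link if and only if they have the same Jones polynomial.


classes: {D1, D2, D3}
V(D1) = 1  [8 crossings, <D> = 1, w = 0]
V(D2) = 1  (w 0, c 8, <D> = 1)
D3 (bracket 1; 10 crossings at w = 0): V = 1
note: one V(x) for all 3 diagrams — one class (guaranteed)


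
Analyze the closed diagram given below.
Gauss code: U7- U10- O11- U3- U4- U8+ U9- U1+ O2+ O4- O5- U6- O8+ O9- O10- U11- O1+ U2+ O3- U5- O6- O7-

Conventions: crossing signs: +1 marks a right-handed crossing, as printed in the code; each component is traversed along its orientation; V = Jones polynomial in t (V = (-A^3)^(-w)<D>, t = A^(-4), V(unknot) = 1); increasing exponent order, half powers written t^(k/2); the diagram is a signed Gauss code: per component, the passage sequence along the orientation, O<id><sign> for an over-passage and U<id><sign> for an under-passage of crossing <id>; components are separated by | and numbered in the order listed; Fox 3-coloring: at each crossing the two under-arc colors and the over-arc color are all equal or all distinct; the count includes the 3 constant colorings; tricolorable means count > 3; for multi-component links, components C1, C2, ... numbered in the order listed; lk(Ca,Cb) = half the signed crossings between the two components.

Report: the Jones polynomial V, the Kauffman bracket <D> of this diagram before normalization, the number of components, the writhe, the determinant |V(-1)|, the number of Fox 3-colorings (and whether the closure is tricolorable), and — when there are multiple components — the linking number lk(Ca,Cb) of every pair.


Jones polynomial: V(t) = -t^-4 + t^-3 + t^-1
<D> = -A^-11 - A^-3 + A; writhe -5
components 1, writhe -5 (11 crossings)
3-colorings: 9 of 3^11, det 3 — tricolorable
note: det 3 = |V(-1)|; divisible by 3, so tricolorable


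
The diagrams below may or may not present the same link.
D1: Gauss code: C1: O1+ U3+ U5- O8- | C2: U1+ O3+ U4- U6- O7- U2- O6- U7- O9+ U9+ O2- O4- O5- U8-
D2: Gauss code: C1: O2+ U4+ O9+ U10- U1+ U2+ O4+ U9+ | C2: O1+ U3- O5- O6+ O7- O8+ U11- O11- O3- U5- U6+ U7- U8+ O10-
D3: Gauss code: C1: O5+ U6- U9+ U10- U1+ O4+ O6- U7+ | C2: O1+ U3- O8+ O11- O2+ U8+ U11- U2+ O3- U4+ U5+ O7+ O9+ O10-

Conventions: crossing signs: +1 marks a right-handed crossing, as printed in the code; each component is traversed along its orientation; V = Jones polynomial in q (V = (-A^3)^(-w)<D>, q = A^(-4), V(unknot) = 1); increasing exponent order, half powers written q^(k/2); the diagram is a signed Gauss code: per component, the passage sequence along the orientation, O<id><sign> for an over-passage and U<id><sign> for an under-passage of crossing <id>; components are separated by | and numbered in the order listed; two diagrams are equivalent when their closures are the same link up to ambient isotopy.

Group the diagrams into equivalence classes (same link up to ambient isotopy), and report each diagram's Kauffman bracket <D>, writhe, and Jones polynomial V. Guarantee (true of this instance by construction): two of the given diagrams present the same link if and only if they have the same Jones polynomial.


equivalence classes: {D1} | {D2} | {D3}
D1 (bracket A^-7 + A^-3 + A - A^9; 9 crossings at w = -3): V = q^(-9/2) - q^(-5/2) - q^(-3/2) - q^(-1/2)
V(D2) = -q^(1/2) - q^(3/2) - q^(5/2) + q^(9/2)  [11 crossings, <D> = -A^-15 + A^-7 + A^-3 + A, w = +1]
V(D3) = -q^(1/2) + q^(3/2) - q^(5/2) - q^(9/2)  (w +3, c 11, <D> = A^-9 + A^-1 - A^3 + A^7)
observation: 3 values of V(q) split the 3 diagrams


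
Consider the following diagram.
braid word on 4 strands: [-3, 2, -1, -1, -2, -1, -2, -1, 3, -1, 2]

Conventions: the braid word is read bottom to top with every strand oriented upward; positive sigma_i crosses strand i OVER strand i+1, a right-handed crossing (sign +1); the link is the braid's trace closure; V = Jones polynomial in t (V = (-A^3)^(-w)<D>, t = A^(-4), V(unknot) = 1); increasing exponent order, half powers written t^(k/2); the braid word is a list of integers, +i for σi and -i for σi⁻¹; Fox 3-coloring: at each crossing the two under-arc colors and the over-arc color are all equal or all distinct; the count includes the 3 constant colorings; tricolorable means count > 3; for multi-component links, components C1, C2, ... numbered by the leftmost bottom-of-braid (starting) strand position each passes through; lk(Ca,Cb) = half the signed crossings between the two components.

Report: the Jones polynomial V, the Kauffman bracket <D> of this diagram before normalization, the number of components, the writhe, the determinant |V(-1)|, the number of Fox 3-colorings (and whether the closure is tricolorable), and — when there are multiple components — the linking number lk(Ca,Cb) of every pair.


V = t^-8 - 2t^-7 + t^-6 - 2t^-5 + 2t^-4 + t^-2
<D> = -A^-7 - 2A + 2A^5 - A^9 + 2A^13 - A^17 (w = -5)
1 component over 11 crossings, w = -5
27 Fox colorings among 3^11, |V(-1)| = 9: tricolorable
why: w = -5 (over 11 crossings) is diagram-only; (-A^3)^(5) removes it from V


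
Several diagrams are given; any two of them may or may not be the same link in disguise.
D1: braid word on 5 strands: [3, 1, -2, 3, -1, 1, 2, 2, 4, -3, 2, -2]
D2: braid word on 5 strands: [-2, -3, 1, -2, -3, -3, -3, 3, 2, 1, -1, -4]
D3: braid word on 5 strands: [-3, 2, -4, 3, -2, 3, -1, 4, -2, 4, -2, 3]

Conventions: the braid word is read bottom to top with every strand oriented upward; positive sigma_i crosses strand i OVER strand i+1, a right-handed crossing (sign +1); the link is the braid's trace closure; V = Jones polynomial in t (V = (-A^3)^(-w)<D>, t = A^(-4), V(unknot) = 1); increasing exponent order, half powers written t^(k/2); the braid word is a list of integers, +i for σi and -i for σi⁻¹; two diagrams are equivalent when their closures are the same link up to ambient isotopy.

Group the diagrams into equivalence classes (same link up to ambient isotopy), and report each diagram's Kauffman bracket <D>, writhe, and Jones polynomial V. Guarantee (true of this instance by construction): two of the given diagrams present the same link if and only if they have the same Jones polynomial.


classes: {D1} | {D2} | {D3}
V(D1) = 1  [12 crossings, <D> = A^12, w = +4]
D2 (bracket A^-8 + 1 - A^4; 12 crossings at w = -4): V = -t^-4 + t^-3 + t^-1
V(D3) = t^-2 - t^-1 + 1 - t + t^2  (w 0, c 12, <D> = A^-8 - A^-4 + 1 - A^4 + A^8)
insight: 3 classes among 3 diagrams; unequal V(t) rules out equality


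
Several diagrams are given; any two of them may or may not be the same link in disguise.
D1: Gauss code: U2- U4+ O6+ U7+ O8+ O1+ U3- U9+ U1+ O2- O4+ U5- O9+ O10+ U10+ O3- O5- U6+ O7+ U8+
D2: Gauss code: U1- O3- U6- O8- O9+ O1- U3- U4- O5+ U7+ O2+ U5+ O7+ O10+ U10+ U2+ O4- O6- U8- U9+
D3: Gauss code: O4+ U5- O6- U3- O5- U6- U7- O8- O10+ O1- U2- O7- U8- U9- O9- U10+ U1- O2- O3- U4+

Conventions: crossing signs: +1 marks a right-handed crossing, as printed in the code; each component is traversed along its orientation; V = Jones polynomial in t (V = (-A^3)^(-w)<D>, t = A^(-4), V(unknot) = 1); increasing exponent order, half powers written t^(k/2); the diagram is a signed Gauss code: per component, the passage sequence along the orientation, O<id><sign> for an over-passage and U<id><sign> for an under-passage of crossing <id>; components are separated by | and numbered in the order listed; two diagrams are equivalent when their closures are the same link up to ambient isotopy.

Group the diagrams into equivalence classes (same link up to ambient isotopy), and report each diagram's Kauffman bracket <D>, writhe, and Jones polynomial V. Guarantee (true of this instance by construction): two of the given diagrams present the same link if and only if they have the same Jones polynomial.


classes: {D1} | {D2} | {D3}
V(D1) = t + t^3 - t^4  [10 crossings, <D> = -A^-4 + 1 + A^8, w = +4]
V(D2) = -t^-3 + t^-2 - t^-1 + 3 - t + t^2 - t^3  [10 crossings, <D> = -A^-12 + A^-8 - A^-4 + 3 - A^4 + A^8 - A^12, w = 0]
D3 (bracket A^-10 + 2A^-2 - 2A^2 + A^6 - 2A^10 + A^14; 10 crossings at w = -6): V = t^-8 - 2t^-7 + t^-6 - 2t^-5 + 2t^-4 + t^-2
note: comparing 3 Jones polynomials yields 3 groups


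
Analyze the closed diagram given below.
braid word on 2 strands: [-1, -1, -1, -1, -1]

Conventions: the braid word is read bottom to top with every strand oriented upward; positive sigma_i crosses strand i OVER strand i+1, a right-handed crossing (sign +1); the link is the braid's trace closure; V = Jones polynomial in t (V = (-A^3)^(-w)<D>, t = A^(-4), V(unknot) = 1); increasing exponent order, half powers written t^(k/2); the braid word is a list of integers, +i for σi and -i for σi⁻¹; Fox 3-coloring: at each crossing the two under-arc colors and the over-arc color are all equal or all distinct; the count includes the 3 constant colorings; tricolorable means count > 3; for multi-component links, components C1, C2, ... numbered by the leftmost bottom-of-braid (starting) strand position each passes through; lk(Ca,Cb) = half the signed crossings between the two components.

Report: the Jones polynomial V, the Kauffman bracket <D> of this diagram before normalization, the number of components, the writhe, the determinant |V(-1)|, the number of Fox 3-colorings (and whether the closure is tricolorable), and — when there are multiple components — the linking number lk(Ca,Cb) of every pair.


Jones polynomial: V(t) = -t^-7 + t^-6 - t^-5 + t^-4 + t^-2
<D> = -A^-7 - A + A^5 - A^9 + A^13; writhe -5
components 1, writhe -5 (5 crossings)
3-colorings: 3 of 3^5, det 5 — not tricolorable
note: w = -5 shifts under R1 moves; the (-A^3)^(5) factor cancels that in V


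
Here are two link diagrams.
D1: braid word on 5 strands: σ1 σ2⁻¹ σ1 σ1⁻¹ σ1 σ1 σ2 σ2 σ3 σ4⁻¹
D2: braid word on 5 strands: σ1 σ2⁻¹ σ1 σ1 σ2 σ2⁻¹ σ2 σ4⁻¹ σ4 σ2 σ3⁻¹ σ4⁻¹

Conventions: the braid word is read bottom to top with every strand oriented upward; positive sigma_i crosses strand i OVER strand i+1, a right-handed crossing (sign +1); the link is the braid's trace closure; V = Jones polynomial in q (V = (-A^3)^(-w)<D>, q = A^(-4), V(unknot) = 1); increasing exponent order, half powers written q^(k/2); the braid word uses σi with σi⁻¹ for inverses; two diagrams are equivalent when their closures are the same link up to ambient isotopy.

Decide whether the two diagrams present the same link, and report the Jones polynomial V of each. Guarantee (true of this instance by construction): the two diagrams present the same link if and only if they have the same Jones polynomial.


same link: yes
V(D1) = q - q^2 + 2q^3 - q^4 + q^5 - q^6  [10 crossings, <D> = -A^-12 + A^-8 - A^-4 + 2 - A^4 + A^8, w = +4]
V(D2) = q - q^2 + 2q^3 - q^4 + q^5 - q^6  [12 crossings, <D> = -A^-18 + A^-14 - A^-10 + 2A^-6 - A^-2 + A^2, w = +2]
insight: one V(q) for all 2 diagrams — one class (guaranteed)


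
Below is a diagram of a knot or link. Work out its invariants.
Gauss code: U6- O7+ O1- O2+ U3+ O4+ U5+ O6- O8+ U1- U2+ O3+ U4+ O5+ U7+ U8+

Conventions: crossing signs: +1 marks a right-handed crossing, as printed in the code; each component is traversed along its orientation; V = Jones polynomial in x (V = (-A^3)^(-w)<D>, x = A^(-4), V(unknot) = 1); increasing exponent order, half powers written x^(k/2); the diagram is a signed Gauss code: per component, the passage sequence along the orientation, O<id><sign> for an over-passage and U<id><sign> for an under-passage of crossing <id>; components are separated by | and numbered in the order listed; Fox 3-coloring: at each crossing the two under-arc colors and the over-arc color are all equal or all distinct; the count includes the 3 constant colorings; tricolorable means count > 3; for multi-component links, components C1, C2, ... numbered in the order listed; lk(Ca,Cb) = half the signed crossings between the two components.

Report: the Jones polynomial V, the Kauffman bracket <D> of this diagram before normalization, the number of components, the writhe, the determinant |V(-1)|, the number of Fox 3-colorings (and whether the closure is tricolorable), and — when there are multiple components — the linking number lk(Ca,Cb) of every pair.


V = x + x^3 - x^4
<D> = -A^-4 + 1 + A^8 (w = +4)
1 component over 8 crossings, w = +4
9 Fox colorings among 3^8, |V(-1)| = 3: tricolorable
why: the span of V is 3, forcing >= 3 crossings in any diagram


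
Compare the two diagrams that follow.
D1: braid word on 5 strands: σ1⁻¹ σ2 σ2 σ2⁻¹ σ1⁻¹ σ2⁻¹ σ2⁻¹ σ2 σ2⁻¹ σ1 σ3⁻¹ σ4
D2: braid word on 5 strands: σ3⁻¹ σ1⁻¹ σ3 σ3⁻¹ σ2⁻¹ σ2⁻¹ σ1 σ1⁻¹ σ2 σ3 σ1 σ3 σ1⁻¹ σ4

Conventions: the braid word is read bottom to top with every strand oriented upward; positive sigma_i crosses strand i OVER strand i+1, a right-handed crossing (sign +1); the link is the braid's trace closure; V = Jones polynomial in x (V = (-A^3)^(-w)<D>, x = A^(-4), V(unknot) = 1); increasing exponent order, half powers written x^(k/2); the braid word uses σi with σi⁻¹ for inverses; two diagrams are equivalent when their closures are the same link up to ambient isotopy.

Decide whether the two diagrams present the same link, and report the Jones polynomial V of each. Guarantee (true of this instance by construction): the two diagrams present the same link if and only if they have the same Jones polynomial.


same link: yes
V(D1) = 1  [12 crossings, <D> = A^-6, w = -2]
D2 (bracket 1; 14 crossings at w = 0): V = 1
note: D2 (14 crossings) and D1 (12) are Markov-related braid presentations


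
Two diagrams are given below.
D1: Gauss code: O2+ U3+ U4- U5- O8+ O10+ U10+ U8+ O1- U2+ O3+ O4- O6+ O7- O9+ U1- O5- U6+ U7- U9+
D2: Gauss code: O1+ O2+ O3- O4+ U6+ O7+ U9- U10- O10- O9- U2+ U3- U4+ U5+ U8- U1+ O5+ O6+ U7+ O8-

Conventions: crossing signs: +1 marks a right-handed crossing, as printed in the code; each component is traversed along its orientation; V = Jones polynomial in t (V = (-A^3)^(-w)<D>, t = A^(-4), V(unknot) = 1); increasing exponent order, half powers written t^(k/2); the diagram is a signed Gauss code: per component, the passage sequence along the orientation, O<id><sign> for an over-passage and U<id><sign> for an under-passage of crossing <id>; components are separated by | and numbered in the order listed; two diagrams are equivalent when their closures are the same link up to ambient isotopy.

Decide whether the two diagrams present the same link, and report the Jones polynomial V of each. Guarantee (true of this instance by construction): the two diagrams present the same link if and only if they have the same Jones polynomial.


equivalent: no
D1 (bracket A^-2 - A^2 + A^6 - A^10 + A^14; 10 crossings at w = +2): V = t^-2 - t^-1 + 1 - t + t^2
V(D2) = t + t^3 - t^4  (w +2, c 10, <D> = -A^-10 + A^-6 + A^2)
key observation: 2 classes among 2 diagrams; unequal V(t) rules out equality


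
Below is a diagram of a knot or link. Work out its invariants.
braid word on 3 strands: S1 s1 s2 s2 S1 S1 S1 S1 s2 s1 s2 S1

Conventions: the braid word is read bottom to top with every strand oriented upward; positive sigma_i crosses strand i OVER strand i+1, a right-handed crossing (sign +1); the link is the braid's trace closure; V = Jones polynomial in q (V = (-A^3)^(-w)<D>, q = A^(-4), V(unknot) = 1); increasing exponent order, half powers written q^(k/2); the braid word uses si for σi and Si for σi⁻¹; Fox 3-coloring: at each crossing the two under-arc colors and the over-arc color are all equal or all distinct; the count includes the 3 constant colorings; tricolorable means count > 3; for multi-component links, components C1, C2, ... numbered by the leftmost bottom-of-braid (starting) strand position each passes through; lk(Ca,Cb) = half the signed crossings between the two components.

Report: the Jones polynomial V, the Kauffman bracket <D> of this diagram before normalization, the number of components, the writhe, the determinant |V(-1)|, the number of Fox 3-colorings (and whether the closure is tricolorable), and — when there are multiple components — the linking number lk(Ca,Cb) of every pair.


V(q) = -q^-3 + q^-2 - q^-1 + 3 - q + q^2 - q^3
bracket: -A^-12 + A^-8 - A^-4 + 3 - A^4 + A^8 - A^12, w = 0
1 component, writhe 0, over 12 crossings
det 9, colorings 27 of 3^12 — tricolorable
observation: |V(-1)| = 9: so tricolorable, since 3 divides 9


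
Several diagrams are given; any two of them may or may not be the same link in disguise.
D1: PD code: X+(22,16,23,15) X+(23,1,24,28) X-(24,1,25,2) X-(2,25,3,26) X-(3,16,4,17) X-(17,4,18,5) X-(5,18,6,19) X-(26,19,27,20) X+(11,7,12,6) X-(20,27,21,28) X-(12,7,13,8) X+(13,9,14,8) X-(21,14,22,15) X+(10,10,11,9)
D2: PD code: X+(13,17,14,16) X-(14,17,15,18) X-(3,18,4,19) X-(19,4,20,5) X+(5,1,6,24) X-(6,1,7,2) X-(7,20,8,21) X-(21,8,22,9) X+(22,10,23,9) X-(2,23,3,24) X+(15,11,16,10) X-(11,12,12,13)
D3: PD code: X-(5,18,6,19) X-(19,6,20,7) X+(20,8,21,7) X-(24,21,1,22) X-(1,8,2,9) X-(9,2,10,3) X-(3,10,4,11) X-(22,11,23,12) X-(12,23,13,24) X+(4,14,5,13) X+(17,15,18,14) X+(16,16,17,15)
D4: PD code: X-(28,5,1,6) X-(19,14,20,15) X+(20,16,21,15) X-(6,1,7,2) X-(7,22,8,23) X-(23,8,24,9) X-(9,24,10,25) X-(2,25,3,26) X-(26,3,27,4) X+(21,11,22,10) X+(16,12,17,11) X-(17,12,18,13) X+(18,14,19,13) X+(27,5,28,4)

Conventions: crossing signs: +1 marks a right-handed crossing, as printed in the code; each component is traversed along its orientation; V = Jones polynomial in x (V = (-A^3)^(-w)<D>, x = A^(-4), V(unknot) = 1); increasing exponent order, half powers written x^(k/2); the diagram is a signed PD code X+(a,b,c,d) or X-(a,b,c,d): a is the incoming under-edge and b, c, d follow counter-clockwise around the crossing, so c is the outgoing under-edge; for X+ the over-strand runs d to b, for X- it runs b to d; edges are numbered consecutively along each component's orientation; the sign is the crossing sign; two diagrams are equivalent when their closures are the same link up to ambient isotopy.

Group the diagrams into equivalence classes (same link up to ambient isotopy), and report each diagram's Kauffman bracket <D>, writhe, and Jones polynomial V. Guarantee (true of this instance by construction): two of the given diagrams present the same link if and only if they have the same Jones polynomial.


grouping into links: {D1, D3, D4} | {D2}
V(D1) = x^-8 - 2x^-7 + x^-6 - 2x^-5 + 2x^-4 + x^-2  (w -4, c 14, <D> = A^-4 + 2A^4 - 2A^8 + A^12 - 2A^16 + A^20)
V(D2) = -x^-4 + x^-3 + x^-1  [12 crossings, <D> = A^-8 + 1 - A^4, w = -4]
V(D3) = x^-8 - 2x^-7 + x^-6 - 2x^-5 + 2x^-4 + x^-2  [12 crossings, <D> = A^-4 + 2A^4 - 2A^8 + A^12 - 2A^16 + A^20, w = -4]
V(D4) = x^-8 - 2x^-7 + x^-6 - 2x^-5 + 2x^-4 + x^-2  (w -4, c 14, <D> = A^-4 + 2A^4 - 2A^8 + A^12 - 2A^16 + A^20)
why: V(x) takes 2 values over 4 diagrams, fixing the grouping


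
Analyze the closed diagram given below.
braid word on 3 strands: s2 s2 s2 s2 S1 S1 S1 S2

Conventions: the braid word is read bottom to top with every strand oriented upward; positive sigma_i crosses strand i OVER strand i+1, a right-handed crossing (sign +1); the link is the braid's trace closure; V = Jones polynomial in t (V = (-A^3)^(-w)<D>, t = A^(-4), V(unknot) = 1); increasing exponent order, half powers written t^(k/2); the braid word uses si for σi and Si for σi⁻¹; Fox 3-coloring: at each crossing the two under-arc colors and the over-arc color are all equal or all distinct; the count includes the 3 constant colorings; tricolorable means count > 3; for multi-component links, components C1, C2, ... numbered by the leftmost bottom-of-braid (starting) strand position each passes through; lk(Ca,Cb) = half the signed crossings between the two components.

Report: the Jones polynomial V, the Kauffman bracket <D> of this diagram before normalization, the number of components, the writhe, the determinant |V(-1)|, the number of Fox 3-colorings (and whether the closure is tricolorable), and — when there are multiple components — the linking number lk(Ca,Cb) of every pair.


V(t) = -t^-3 + t^-2 - t^-1 + 3 - t + t^2 - t^3
bracket: -A^-12 + A^-8 - A^-4 + 3 - A^4 + A^8 - A^12, w = 0
1 component, writhe 0, over 8 crossings
det 9, colorings 27 of 3^8 — tricolorable
observation: V spans 6 powers of t: at least 6 crossings in any diagram


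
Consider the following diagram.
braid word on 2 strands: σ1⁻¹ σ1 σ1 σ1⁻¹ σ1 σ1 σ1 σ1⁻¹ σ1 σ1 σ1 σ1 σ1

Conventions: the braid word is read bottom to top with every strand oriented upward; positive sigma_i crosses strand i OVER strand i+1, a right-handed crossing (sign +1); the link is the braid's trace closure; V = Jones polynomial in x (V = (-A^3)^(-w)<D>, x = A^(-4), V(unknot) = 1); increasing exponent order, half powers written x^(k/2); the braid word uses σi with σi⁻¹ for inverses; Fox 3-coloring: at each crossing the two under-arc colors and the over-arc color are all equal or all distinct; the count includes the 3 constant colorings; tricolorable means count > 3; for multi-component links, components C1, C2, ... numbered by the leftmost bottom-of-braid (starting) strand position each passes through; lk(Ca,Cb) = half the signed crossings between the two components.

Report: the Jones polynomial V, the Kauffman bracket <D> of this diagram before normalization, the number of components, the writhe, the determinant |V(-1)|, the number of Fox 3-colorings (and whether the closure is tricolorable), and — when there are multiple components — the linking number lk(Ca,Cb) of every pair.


V = x^3 + x^5 - x^6 + x^7 - x^8 + x^9 - x^10
<D> = A^-19 - A^-15 + A^-11 - A^-7 + A^-3 - A - A^9 (w = +7)
1 component over 13 crossings, w = +7
3 Fox colorings among 3^13, |V(-1)| = 7: not tricolorable
why: a (2,7) torus form — a single generator 7 times


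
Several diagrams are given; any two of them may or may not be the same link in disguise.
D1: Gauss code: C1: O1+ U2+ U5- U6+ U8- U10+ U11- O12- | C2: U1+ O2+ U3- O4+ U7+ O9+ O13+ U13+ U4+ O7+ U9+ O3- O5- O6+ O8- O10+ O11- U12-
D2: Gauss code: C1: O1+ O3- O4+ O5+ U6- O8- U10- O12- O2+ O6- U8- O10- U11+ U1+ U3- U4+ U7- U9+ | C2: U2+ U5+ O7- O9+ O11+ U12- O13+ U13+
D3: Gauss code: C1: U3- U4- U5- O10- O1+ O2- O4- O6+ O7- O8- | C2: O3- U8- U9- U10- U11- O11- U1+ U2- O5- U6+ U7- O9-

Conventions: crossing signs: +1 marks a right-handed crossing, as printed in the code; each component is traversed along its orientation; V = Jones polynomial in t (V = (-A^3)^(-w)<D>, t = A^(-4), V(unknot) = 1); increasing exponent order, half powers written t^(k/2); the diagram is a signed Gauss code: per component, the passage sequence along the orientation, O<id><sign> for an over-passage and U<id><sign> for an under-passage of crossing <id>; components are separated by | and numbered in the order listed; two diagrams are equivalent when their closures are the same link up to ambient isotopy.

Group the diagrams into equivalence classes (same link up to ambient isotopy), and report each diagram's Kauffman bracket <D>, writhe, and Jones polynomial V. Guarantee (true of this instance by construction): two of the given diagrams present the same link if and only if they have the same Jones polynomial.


equivalence classes: {D1} | {D2} | {D3}
D1 (bracket -A^-9 + A^-1 + A^3 + A^7; 13 crossings at w = +3): V = -t^(1/2) - t^(3/2) - t^(5/2) + t^(9/2)
D2 (bracket A^-3 + 2A^5 - A^9 + A^13 - A^17; 13 crossings at w = +1): V = t^(-7/2) - t^(-5/2) + t^(-3/2) - 2t^(-1/2) - t^(3/2)
V(D3) = -t^(-11/2) + t^(-9/2) - t^(-7/2) - t^(-3/2)  [11 crossings, <D> = A^-15 + A^-7 - A^-3 + A, w = -7]
key observation: comparing 3 Jones polynomials yields 3 groups


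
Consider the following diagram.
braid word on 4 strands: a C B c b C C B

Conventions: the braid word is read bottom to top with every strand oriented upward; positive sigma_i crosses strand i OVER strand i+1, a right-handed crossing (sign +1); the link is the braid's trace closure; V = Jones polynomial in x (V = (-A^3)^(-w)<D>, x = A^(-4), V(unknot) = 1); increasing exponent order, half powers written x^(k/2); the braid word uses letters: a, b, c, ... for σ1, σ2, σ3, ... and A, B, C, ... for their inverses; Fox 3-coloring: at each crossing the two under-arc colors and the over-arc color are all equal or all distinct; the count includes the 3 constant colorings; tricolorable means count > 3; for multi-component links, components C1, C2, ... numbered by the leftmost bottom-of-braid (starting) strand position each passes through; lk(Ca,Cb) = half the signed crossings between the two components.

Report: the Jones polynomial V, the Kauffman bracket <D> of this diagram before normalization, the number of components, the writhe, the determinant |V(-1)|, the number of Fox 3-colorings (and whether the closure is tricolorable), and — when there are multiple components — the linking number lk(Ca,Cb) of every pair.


V(x) = x^(-9/2) - x^(-5/2) - x^(-3/2) - x^(-1/2)
bracket: -A^-4 - 1 - A^4 + A^12, w = -2
2 components, writhe -2, over 8 crossings
lk(C1,C2) = 0
det 0, colorings 27 of 3^8 — tricolorable
observation: the span of V is 4, within the link bound 8 + 2 - 1


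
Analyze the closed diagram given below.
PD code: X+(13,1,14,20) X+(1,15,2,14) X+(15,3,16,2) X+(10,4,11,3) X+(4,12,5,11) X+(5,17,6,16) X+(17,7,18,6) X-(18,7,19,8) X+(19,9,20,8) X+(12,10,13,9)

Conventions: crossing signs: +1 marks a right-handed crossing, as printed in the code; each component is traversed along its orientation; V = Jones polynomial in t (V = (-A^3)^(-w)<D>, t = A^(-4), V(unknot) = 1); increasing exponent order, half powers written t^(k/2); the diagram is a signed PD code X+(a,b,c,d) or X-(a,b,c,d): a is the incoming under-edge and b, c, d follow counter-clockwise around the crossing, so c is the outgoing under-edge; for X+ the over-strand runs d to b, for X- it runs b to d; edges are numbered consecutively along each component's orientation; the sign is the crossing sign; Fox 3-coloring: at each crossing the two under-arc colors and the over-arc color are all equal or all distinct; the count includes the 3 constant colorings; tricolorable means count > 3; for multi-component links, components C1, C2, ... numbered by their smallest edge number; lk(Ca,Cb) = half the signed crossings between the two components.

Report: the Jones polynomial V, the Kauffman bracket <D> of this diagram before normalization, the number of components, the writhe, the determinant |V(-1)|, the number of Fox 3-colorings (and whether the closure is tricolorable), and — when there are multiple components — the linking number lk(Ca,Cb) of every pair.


V(t) = t^3 + t^5 - t^8
bracket: -A^-8 + A^4 + A^12, w = +8
1 component, writhe +8, over 10 crossings
det 3, colorings 9 of 3^10 — tricolorable
observation: V spans 5 powers of t: at least 5 crossings in any diagram


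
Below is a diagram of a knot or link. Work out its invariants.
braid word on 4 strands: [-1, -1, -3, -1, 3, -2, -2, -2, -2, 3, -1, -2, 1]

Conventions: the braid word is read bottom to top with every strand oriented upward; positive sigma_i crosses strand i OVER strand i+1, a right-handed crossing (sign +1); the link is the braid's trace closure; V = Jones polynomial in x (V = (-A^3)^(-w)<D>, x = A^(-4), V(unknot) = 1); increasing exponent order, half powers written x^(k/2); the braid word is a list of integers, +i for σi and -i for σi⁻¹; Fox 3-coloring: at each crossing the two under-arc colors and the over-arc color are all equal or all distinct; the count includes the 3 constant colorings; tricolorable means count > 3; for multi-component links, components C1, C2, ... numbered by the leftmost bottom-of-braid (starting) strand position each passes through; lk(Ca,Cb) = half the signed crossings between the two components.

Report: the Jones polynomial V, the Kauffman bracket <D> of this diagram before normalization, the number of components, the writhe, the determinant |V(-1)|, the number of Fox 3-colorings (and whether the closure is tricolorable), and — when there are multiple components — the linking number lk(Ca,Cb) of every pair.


V = -x^-10 + x^-9 - x^-8 + x^-7 - x^-6 + x^-5 + x^-3
<D> = -A^-9 - A^-1 + A^3 - A^7 + A^11 - A^15 + A^19 (w = -7)
1 component over 13 crossings, w = -7
3 Fox colorings among 3^13, |V(-1)| = 7: not tricolorable
why: w = -7 shifts under R1 moves; the (-A^3)^(7) factor cancels that in V
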